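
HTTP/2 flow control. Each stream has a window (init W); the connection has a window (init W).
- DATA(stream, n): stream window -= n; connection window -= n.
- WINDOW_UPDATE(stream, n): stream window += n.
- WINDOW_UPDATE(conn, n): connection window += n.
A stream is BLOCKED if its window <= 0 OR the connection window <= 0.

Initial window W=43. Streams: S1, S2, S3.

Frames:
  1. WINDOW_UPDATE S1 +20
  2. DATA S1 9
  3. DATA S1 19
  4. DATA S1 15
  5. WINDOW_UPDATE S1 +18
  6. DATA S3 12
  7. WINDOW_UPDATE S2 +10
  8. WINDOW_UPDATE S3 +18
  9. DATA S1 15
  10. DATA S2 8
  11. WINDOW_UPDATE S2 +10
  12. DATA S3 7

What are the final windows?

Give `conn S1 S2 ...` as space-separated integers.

Answer: -42 23 55 42

Derivation:
Op 1: conn=43 S1=63 S2=43 S3=43 blocked=[]
Op 2: conn=34 S1=54 S2=43 S3=43 blocked=[]
Op 3: conn=15 S1=35 S2=43 S3=43 blocked=[]
Op 4: conn=0 S1=20 S2=43 S3=43 blocked=[1, 2, 3]
Op 5: conn=0 S1=38 S2=43 S3=43 blocked=[1, 2, 3]
Op 6: conn=-12 S1=38 S2=43 S3=31 blocked=[1, 2, 3]
Op 7: conn=-12 S1=38 S2=53 S3=31 blocked=[1, 2, 3]
Op 8: conn=-12 S1=38 S2=53 S3=49 blocked=[1, 2, 3]
Op 9: conn=-27 S1=23 S2=53 S3=49 blocked=[1, 2, 3]
Op 10: conn=-35 S1=23 S2=45 S3=49 blocked=[1, 2, 3]
Op 11: conn=-35 S1=23 S2=55 S3=49 blocked=[1, 2, 3]
Op 12: conn=-42 S1=23 S2=55 S3=42 blocked=[1, 2, 3]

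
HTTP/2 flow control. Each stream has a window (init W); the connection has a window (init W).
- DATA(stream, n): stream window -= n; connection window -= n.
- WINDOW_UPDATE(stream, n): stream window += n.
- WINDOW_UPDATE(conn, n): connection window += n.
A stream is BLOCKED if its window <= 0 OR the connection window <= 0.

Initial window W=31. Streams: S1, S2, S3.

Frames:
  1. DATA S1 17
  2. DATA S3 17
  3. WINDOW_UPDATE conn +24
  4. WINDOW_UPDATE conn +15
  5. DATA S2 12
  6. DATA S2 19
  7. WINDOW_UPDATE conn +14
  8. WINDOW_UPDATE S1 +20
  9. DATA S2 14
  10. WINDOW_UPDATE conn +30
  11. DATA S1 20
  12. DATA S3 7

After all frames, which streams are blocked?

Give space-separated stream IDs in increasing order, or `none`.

Op 1: conn=14 S1=14 S2=31 S3=31 blocked=[]
Op 2: conn=-3 S1=14 S2=31 S3=14 blocked=[1, 2, 3]
Op 3: conn=21 S1=14 S2=31 S3=14 blocked=[]
Op 4: conn=36 S1=14 S2=31 S3=14 blocked=[]
Op 5: conn=24 S1=14 S2=19 S3=14 blocked=[]
Op 6: conn=5 S1=14 S2=0 S3=14 blocked=[2]
Op 7: conn=19 S1=14 S2=0 S3=14 blocked=[2]
Op 8: conn=19 S1=34 S2=0 S3=14 blocked=[2]
Op 9: conn=5 S1=34 S2=-14 S3=14 blocked=[2]
Op 10: conn=35 S1=34 S2=-14 S3=14 blocked=[2]
Op 11: conn=15 S1=14 S2=-14 S3=14 blocked=[2]
Op 12: conn=8 S1=14 S2=-14 S3=7 blocked=[2]

Answer: S2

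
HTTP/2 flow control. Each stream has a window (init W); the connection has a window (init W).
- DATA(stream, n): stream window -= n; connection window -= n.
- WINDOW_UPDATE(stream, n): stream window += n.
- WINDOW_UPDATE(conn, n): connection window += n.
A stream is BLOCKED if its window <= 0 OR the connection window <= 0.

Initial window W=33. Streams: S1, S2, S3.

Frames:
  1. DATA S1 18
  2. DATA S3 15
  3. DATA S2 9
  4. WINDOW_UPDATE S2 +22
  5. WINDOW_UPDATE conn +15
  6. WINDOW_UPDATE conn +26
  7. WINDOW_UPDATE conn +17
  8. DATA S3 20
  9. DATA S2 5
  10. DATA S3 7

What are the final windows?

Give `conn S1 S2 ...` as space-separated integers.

Answer: 17 15 41 -9

Derivation:
Op 1: conn=15 S1=15 S2=33 S3=33 blocked=[]
Op 2: conn=0 S1=15 S2=33 S3=18 blocked=[1, 2, 3]
Op 3: conn=-9 S1=15 S2=24 S3=18 blocked=[1, 2, 3]
Op 4: conn=-9 S1=15 S2=46 S3=18 blocked=[1, 2, 3]
Op 5: conn=6 S1=15 S2=46 S3=18 blocked=[]
Op 6: conn=32 S1=15 S2=46 S3=18 blocked=[]
Op 7: conn=49 S1=15 S2=46 S3=18 blocked=[]
Op 8: conn=29 S1=15 S2=46 S3=-2 blocked=[3]
Op 9: conn=24 S1=15 S2=41 S3=-2 blocked=[3]
Op 10: conn=17 S1=15 S2=41 S3=-9 blocked=[3]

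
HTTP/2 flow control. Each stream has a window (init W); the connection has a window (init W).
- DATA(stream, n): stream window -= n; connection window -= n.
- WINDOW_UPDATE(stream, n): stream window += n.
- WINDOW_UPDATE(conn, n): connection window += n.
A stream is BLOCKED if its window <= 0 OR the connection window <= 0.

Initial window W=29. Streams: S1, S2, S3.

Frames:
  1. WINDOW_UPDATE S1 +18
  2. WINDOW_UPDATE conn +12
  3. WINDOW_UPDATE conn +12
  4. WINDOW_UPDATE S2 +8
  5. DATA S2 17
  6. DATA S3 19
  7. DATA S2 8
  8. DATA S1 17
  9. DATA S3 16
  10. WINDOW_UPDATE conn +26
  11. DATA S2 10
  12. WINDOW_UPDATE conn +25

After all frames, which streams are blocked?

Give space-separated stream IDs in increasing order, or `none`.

Answer: S3

Derivation:
Op 1: conn=29 S1=47 S2=29 S3=29 blocked=[]
Op 2: conn=41 S1=47 S2=29 S3=29 blocked=[]
Op 3: conn=53 S1=47 S2=29 S3=29 blocked=[]
Op 4: conn=53 S1=47 S2=37 S3=29 blocked=[]
Op 5: conn=36 S1=47 S2=20 S3=29 blocked=[]
Op 6: conn=17 S1=47 S2=20 S3=10 blocked=[]
Op 7: conn=9 S1=47 S2=12 S3=10 blocked=[]
Op 8: conn=-8 S1=30 S2=12 S3=10 blocked=[1, 2, 3]
Op 9: conn=-24 S1=30 S2=12 S3=-6 blocked=[1, 2, 3]
Op 10: conn=2 S1=30 S2=12 S3=-6 blocked=[3]
Op 11: conn=-8 S1=30 S2=2 S3=-6 blocked=[1, 2, 3]
Op 12: conn=17 S1=30 S2=2 S3=-6 blocked=[3]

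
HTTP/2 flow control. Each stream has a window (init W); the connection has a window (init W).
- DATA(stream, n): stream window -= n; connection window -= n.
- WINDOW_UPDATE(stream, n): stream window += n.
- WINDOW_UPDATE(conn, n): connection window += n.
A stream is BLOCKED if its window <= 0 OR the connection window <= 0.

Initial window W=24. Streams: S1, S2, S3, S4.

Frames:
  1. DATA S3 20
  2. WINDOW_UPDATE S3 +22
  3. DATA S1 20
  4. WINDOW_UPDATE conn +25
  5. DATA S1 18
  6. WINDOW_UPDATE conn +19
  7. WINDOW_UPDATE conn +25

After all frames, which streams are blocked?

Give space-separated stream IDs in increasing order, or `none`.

Op 1: conn=4 S1=24 S2=24 S3=4 S4=24 blocked=[]
Op 2: conn=4 S1=24 S2=24 S3=26 S4=24 blocked=[]
Op 3: conn=-16 S1=4 S2=24 S3=26 S4=24 blocked=[1, 2, 3, 4]
Op 4: conn=9 S1=4 S2=24 S3=26 S4=24 blocked=[]
Op 5: conn=-9 S1=-14 S2=24 S3=26 S4=24 blocked=[1, 2, 3, 4]
Op 6: conn=10 S1=-14 S2=24 S3=26 S4=24 blocked=[1]
Op 7: conn=35 S1=-14 S2=24 S3=26 S4=24 blocked=[1]

Answer: S1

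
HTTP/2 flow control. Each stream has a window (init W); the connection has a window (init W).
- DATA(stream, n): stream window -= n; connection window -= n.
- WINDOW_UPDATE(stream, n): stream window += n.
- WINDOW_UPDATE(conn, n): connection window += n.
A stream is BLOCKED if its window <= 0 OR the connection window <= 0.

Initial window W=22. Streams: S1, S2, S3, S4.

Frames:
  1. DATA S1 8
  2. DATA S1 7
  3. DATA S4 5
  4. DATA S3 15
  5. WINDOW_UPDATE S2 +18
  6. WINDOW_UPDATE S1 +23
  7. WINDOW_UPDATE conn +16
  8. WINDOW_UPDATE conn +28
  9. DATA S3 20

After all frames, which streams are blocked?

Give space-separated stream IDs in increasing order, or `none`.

Answer: S3

Derivation:
Op 1: conn=14 S1=14 S2=22 S3=22 S4=22 blocked=[]
Op 2: conn=7 S1=7 S2=22 S3=22 S4=22 blocked=[]
Op 3: conn=2 S1=7 S2=22 S3=22 S4=17 blocked=[]
Op 4: conn=-13 S1=7 S2=22 S3=7 S4=17 blocked=[1, 2, 3, 4]
Op 5: conn=-13 S1=7 S2=40 S3=7 S4=17 blocked=[1, 2, 3, 4]
Op 6: conn=-13 S1=30 S2=40 S3=7 S4=17 blocked=[1, 2, 3, 4]
Op 7: conn=3 S1=30 S2=40 S3=7 S4=17 blocked=[]
Op 8: conn=31 S1=30 S2=40 S3=7 S4=17 blocked=[]
Op 9: conn=11 S1=30 S2=40 S3=-13 S4=17 blocked=[3]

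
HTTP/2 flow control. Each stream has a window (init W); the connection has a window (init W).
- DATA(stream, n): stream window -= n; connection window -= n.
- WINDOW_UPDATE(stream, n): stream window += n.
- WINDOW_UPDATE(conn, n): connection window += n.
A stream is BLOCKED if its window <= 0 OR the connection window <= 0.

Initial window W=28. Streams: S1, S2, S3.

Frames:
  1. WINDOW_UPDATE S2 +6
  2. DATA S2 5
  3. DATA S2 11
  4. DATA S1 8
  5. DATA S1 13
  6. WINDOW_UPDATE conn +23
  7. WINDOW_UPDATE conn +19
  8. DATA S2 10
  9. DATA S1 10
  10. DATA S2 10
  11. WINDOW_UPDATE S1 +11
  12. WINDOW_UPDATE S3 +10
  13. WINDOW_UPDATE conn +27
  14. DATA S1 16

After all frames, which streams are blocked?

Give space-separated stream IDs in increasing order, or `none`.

Answer: S1 S2

Derivation:
Op 1: conn=28 S1=28 S2=34 S3=28 blocked=[]
Op 2: conn=23 S1=28 S2=29 S3=28 blocked=[]
Op 3: conn=12 S1=28 S2=18 S3=28 blocked=[]
Op 4: conn=4 S1=20 S2=18 S3=28 blocked=[]
Op 5: conn=-9 S1=7 S2=18 S3=28 blocked=[1, 2, 3]
Op 6: conn=14 S1=7 S2=18 S3=28 blocked=[]
Op 7: conn=33 S1=7 S2=18 S3=28 blocked=[]
Op 8: conn=23 S1=7 S2=8 S3=28 blocked=[]
Op 9: conn=13 S1=-3 S2=8 S3=28 blocked=[1]
Op 10: conn=3 S1=-3 S2=-2 S3=28 blocked=[1, 2]
Op 11: conn=3 S1=8 S2=-2 S3=28 blocked=[2]
Op 12: conn=3 S1=8 S2=-2 S3=38 blocked=[2]
Op 13: conn=30 S1=8 S2=-2 S3=38 blocked=[2]
Op 14: conn=14 S1=-8 S2=-2 S3=38 blocked=[1, 2]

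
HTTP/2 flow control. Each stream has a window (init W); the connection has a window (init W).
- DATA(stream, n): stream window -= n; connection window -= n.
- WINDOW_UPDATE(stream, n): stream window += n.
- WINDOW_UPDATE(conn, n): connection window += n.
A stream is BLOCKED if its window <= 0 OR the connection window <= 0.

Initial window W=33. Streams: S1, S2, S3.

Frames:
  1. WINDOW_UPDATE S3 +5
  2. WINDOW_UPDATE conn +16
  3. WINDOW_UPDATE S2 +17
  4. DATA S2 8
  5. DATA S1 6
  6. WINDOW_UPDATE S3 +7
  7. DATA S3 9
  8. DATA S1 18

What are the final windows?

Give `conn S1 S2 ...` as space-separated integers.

Answer: 8 9 42 36

Derivation:
Op 1: conn=33 S1=33 S2=33 S3=38 blocked=[]
Op 2: conn=49 S1=33 S2=33 S3=38 blocked=[]
Op 3: conn=49 S1=33 S2=50 S3=38 blocked=[]
Op 4: conn=41 S1=33 S2=42 S3=38 blocked=[]
Op 5: conn=35 S1=27 S2=42 S3=38 blocked=[]
Op 6: conn=35 S1=27 S2=42 S3=45 blocked=[]
Op 7: conn=26 S1=27 S2=42 S3=36 blocked=[]
Op 8: conn=8 S1=9 S2=42 S3=36 blocked=[]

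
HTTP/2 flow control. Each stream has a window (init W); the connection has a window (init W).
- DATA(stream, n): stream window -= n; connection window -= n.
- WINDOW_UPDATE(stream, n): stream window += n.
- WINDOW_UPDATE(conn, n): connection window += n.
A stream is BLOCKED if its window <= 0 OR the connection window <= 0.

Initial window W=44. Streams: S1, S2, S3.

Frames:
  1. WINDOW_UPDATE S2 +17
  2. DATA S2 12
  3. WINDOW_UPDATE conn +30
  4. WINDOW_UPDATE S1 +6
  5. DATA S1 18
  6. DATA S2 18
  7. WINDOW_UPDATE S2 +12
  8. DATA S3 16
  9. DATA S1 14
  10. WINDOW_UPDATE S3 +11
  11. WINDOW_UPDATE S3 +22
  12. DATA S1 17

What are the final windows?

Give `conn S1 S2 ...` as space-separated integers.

Op 1: conn=44 S1=44 S2=61 S3=44 blocked=[]
Op 2: conn=32 S1=44 S2=49 S3=44 blocked=[]
Op 3: conn=62 S1=44 S2=49 S3=44 blocked=[]
Op 4: conn=62 S1=50 S2=49 S3=44 blocked=[]
Op 5: conn=44 S1=32 S2=49 S3=44 blocked=[]
Op 6: conn=26 S1=32 S2=31 S3=44 blocked=[]
Op 7: conn=26 S1=32 S2=43 S3=44 blocked=[]
Op 8: conn=10 S1=32 S2=43 S3=28 blocked=[]
Op 9: conn=-4 S1=18 S2=43 S3=28 blocked=[1, 2, 3]
Op 10: conn=-4 S1=18 S2=43 S3=39 blocked=[1, 2, 3]
Op 11: conn=-4 S1=18 S2=43 S3=61 blocked=[1, 2, 3]
Op 12: conn=-21 S1=1 S2=43 S3=61 blocked=[1, 2, 3]

Answer: -21 1 43 61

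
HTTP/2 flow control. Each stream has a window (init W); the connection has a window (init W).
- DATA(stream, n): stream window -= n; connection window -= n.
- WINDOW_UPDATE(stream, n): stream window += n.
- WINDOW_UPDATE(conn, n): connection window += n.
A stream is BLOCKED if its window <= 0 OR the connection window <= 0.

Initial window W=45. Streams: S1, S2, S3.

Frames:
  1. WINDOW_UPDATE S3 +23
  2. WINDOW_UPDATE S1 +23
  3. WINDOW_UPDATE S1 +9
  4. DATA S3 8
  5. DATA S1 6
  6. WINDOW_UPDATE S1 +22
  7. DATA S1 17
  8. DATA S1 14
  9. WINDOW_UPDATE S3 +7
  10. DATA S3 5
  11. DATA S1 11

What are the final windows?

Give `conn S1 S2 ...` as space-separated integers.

Op 1: conn=45 S1=45 S2=45 S3=68 blocked=[]
Op 2: conn=45 S1=68 S2=45 S3=68 blocked=[]
Op 3: conn=45 S1=77 S2=45 S3=68 blocked=[]
Op 4: conn=37 S1=77 S2=45 S3=60 blocked=[]
Op 5: conn=31 S1=71 S2=45 S3=60 blocked=[]
Op 6: conn=31 S1=93 S2=45 S3=60 blocked=[]
Op 7: conn=14 S1=76 S2=45 S3=60 blocked=[]
Op 8: conn=0 S1=62 S2=45 S3=60 blocked=[1, 2, 3]
Op 9: conn=0 S1=62 S2=45 S3=67 blocked=[1, 2, 3]
Op 10: conn=-5 S1=62 S2=45 S3=62 blocked=[1, 2, 3]
Op 11: conn=-16 S1=51 S2=45 S3=62 blocked=[1, 2, 3]

Answer: -16 51 45 62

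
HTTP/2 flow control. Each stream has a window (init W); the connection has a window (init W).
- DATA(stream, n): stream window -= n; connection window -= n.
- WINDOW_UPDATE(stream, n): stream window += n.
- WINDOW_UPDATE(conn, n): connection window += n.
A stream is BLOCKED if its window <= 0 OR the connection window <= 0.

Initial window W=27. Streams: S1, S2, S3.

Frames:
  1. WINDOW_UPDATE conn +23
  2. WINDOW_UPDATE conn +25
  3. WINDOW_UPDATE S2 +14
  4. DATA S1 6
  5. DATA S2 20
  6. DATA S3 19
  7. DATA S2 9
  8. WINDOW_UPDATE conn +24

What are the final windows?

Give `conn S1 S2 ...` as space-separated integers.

Answer: 45 21 12 8

Derivation:
Op 1: conn=50 S1=27 S2=27 S3=27 blocked=[]
Op 2: conn=75 S1=27 S2=27 S3=27 blocked=[]
Op 3: conn=75 S1=27 S2=41 S3=27 blocked=[]
Op 4: conn=69 S1=21 S2=41 S3=27 blocked=[]
Op 5: conn=49 S1=21 S2=21 S3=27 blocked=[]
Op 6: conn=30 S1=21 S2=21 S3=8 blocked=[]
Op 7: conn=21 S1=21 S2=12 S3=8 blocked=[]
Op 8: conn=45 S1=21 S2=12 S3=8 blocked=[]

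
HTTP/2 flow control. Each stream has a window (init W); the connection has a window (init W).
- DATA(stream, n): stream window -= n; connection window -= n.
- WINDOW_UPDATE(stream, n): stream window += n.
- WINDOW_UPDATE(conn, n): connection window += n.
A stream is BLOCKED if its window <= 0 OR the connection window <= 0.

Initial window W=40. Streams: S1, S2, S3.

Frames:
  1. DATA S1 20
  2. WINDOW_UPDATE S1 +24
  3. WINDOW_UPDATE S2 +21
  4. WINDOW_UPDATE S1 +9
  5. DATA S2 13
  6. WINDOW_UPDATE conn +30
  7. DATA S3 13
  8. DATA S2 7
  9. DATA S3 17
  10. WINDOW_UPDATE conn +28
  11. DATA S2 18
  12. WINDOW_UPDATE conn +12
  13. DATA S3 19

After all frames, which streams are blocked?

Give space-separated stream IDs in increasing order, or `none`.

Op 1: conn=20 S1=20 S2=40 S3=40 blocked=[]
Op 2: conn=20 S1=44 S2=40 S3=40 blocked=[]
Op 3: conn=20 S1=44 S2=61 S3=40 blocked=[]
Op 4: conn=20 S1=53 S2=61 S3=40 blocked=[]
Op 5: conn=7 S1=53 S2=48 S3=40 blocked=[]
Op 6: conn=37 S1=53 S2=48 S3=40 blocked=[]
Op 7: conn=24 S1=53 S2=48 S3=27 blocked=[]
Op 8: conn=17 S1=53 S2=41 S3=27 blocked=[]
Op 9: conn=0 S1=53 S2=41 S3=10 blocked=[1, 2, 3]
Op 10: conn=28 S1=53 S2=41 S3=10 blocked=[]
Op 11: conn=10 S1=53 S2=23 S3=10 blocked=[]
Op 12: conn=22 S1=53 S2=23 S3=10 blocked=[]
Op 13: conn=3 S1=53 S2=23 S3=-9 blocked=[3]

Answer: S3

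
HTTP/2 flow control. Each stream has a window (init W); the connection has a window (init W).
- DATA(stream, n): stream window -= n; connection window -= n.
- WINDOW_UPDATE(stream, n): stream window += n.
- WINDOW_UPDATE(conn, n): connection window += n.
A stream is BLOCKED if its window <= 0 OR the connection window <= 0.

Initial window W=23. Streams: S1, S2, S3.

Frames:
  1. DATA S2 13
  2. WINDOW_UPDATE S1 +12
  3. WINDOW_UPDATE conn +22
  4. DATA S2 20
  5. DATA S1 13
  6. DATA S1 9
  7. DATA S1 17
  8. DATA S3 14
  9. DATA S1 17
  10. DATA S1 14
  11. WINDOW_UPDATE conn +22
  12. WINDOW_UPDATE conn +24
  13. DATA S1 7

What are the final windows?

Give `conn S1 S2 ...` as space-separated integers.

Answer: -33 -42 -10 9

Derivation:
Op 1: conn=10 S1=23 S2=10 S3=23 blocked=[]
Op 2: conn=10 S1=35 S2=10 S3=23 blocked=[]
Op 3: conn=32 S1=35 S2=10 S3=23 blocked=[]
Op 4: conn=12 S1=35 S2=-10 S3=23 blocked=[2]
Op 5: conn=-1 S1=22 S2=-10 S3=23 blocked=[1, 2, 3]
Op 6: conn=-10 S1=13 S2=-10 S3=23 blocked=[1, 2, 3]
Op 7: conn=-27 S1=-4 S2=-10 S3=23 blocked=[1, 2, 3]
Op 8: conn=-41 S1=-4 S2=-10 S3=9 blocked=[1, 2, 3]
Op 9: conn=-58 S1=-21 S2=-10 S3=9 blocked=[1, 2, 3]
Op 10: conn=-72 S1=-35 S2=-10 S3=9 blocked=[1, 2, 3]
Op 11: conn=-50 S1=-35 S2=-10 S3=9 blocked=[1, 2, 3]
Op 12: conn=-26 S1=-35 S2=-10 S3=9 blocked=[1, 2, 3]
Op 13: conn=-33 S1=-42 S2=-10 S3=9 blocked=[1, 2, 3]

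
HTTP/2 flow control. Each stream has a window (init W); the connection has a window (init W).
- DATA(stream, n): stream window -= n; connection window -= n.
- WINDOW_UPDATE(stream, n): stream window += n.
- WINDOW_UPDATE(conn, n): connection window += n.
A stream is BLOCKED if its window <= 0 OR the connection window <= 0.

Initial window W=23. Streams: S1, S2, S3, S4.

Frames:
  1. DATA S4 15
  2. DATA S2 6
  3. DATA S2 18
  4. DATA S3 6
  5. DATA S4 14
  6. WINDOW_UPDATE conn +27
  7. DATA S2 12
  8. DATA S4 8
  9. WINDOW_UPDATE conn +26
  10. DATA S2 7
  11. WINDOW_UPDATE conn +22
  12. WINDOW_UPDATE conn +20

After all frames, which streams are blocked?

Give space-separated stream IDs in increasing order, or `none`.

Answer: S2 S4

Derivation:
Op 1: conn=8 S1=23 S2=23 S3=23 S4=8 blocked=[]
Op 2: conn=2 S1=23 S2=17 S3=23 S4=8 blocked=[]
Op 3: conn=-16 S1=23 S2=-1 S3=23 S4=8 blocked=[1, 2, 3, 4]
Op 4: conn=-22 S1=23 S2=-1 S3=17 S4=8 blocked=[1, 2, 3, 4]
Op 5: conn=-36 S1=23 S2=-1 S3=17 S4=-6 blocked=[1, 2, 3, 4]
Op 6: conn=-9 S1=23 S2=-1 S3=17 S4=-6 blocked=[1, 2, 3, 4]
Op 7: conn=-21 S1=23 S2=-13 S3=17 S4=-6 blocked=[1, 2, 3, 4]
Op 8: conn=-29 S1=23 S2=-13 S3=17 S4=-14 blocked=[1, 2, 3, 4]
Op 9: conn=-3 S1=23 S2=-13 S3=17 S4=-14 blocked=[1, 2, 3, 4]
Op 10: conn=-10 S1=23 S2=-20 S3=17 S4=-14 blocked=[1, 2, 3, 4]
Op 11: conn=12 S1=23 S2=-20 S3=17 S4=-14 blocked=[2, 4]
Op 12: conn=32 S1=23 S2=-20 S3=17 S4=-14 blocked=[2, 4]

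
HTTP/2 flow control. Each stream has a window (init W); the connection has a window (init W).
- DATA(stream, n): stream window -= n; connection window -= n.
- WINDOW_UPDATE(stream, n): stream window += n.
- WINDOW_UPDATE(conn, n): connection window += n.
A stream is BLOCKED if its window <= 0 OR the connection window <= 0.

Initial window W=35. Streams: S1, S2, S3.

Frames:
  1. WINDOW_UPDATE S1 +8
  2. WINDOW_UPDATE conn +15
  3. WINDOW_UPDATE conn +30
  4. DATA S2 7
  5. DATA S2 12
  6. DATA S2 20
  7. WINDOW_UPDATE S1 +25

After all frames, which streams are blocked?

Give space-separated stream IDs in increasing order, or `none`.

Op 1: conn=35 S1=43 S2=35 S3=35 blocked=[]
Op 2: conn=50 S1=43 S2=35 S3=35 blocked=[]
Op 3: conn=80 S1=43 S2=35 S3=35 blocked=[]
Op 4: conn=73 S1=43 S2=28 S3=35 blocked=[]
Op 5: conn=61 S1=43 S2=16 S3=35 blocked=[]
Op 6: conn=41 S1=43 S2=-4 S3=35 blocked=[2]
Op 7: conn=41 S1=68 S2=-4 S3=35 blocked=[2]

Answer: S2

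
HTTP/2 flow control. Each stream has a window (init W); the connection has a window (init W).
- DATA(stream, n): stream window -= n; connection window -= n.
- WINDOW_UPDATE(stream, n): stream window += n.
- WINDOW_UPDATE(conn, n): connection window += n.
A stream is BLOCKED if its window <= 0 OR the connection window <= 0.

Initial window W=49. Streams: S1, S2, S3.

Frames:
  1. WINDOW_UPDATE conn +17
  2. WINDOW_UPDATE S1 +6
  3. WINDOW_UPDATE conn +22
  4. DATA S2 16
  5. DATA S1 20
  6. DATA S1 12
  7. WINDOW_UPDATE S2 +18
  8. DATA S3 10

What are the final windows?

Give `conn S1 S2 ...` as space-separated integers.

Op 1: conn=66 S1=49 S2=49 S3=49 blocked=[]
Op 2: conn=66 S1=55 S2=49 S3=49 blocked=[]
Op 3: conn=88 S1=55 S2=49 S3=49 blocked=[]
Op 4: conn=72 S1=55 S2=33 S3=49 blocked=[]
Op 5: conn=52 S1=35 S2=33 S3=49 blocked=[]
Op 6: conn=40 S1=23 S2=33 S3=49 blocked=[]
Op 7: conn=40 S1=23 S2=51 S3=49 blocked=[]
Op 8: conn=30 S1=23 S2=51 S3=39 blocked=[]

Answer: 30 23 51 39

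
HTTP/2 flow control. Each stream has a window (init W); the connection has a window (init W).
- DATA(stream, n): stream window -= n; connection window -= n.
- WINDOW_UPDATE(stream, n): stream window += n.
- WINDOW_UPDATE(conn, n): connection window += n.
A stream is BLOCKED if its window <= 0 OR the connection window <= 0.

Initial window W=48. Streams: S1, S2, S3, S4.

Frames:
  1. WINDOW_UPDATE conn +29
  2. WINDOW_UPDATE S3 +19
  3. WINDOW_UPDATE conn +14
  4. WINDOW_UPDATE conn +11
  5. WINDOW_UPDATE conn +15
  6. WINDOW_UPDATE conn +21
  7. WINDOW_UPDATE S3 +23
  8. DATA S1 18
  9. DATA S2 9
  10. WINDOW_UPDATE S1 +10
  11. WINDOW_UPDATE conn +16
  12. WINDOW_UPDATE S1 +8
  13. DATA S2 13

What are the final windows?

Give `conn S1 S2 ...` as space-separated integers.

Answer: 114 48 26 90 48

Derivation:
Op 1: conn=77 S1=48 S2=48 S3=48 S4=48 blocked=[]
Op 2: conn=77 S1=48 S2=48 S3=67 S4=48 blocked=[]
Op 3: conn=91 S1=48 S2=48 S3=67 S4=48 blocked=[]
Op 4: conn=102 S1=48 S2=48 S3=67 S4=48 blocked=[]
Op 5: conn=117 S1=48 S2=48 S3=67 S4=48 blocked=[]
Op 6: conn=138 S1=48 S2=48 S3=67 S4=48 blocked=[]
Op 7: conn=138 S1=48 S2=48 S3=90 S4=48 blocked=[]
Op 8: conn=120 S1=30 S2=48 S3=90 S4=48 blocked=[]
Op 9: conn=111 S1=30 S2=39 S3=90 S4=48 blocked=[]
Op 10: conn=111 S1=40 S2=39 S3=90 S4=48 blocked=[]
Op 11: conn=127 S1=40 S2=39 S3=90 S4=48 blocked=[]
Op 12: conn=127 S1=48 S2=39 S3=90 S4=48 blocked=[]
Op 13: conn=114 S1=48 S2=26 S3=90 S4=48 blocked=[]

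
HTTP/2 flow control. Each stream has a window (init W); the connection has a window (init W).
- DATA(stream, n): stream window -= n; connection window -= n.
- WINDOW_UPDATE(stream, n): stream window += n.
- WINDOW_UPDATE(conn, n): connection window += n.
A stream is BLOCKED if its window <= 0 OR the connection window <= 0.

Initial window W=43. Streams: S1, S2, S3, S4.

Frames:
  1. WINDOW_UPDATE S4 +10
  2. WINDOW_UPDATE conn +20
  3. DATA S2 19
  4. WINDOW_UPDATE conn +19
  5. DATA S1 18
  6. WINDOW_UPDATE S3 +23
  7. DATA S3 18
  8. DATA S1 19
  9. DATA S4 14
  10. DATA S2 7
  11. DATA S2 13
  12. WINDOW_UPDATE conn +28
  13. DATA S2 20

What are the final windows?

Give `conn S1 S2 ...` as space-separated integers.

Op 1: conn=43 S1=43 S2=43 S3=43 S4=53 blocked=[]
Op 2: conn=63 S1=43 S2=43 S3=43 S4=53 blocked=[]
Op 3: conn=44 S1=43 S2=24 S3=43 S4=53 blocked=[]
Op 4: conn=63 S1=43 S2=24 S3=43 S4=53 blocked=[]
Op 5: conn=45 S1=25 S2=24 S3=43 S4=53 blocked=[]
Op 6: conn=45 S1=25 S2=24 S3=66 S4=53 blocked=[]
Op 7: conn=27 S1=25 S2=24 S3=48 S4=53 blocked=[]
Op 8: conn=8 S1=6 S2=24 S3=48 S4=53 blocked=[]
Op 9: conn=-6 S1=6 S2=24 S3=48 S4=39 blocked=[1, 2, 3, 4]
Op 10: conn=-13 S1=6 S2=17 S3=48 S4=39 blocked=[1, 2, 3, 4]
Op 11: conn=-26 S1=6 S2=4 S3=48 S4=39 blocked=[1, 2, 3, 4]
Op 12: conn=2 S1=6 S2=4 S3=48 S4=39 blocked=[]
Op 13: conn=-18 S1=6 S2=-16 S3=48 S4=39 blocked=[1, 2, 3, 4]

Answer: -18 6 -16 48 39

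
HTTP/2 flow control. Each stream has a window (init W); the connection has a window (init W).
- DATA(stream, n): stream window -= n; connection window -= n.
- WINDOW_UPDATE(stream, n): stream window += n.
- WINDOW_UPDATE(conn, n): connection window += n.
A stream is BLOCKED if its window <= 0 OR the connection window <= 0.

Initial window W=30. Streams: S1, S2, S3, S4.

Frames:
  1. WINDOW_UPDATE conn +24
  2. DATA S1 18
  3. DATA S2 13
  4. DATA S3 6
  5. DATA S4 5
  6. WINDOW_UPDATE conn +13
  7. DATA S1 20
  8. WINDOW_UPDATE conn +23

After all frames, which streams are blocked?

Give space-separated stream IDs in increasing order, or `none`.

Answer: S1

Derivation:
Op 1: conn=54 S1=30 S2=30 S3=30 S4=30 blocked=[]
Op 2: conn=36 S1=12 S2=30 S3=30 S4=30 blocked=[]
Op 3: conn=23 S1=12 S2=17 S3=30 S4=30 blocked=[]
Op 4: conn=17 S1=12 S2=17 S3=24 S4=30 blocked=[]
Op 5: conn=12 S1=12 S2=17 S3=24 S4=25 blocked=[]
Op 6: conn=25 S1=12 S2=17 S3=24 S4=25 blocked=[]
Op 7: conn=5 S1=-8 S2=17 S3=24 S4=25 blocked=[1]
Op 8: conn=28 S1=-8 S2=17 S3=24 S4=25 blocked=[1]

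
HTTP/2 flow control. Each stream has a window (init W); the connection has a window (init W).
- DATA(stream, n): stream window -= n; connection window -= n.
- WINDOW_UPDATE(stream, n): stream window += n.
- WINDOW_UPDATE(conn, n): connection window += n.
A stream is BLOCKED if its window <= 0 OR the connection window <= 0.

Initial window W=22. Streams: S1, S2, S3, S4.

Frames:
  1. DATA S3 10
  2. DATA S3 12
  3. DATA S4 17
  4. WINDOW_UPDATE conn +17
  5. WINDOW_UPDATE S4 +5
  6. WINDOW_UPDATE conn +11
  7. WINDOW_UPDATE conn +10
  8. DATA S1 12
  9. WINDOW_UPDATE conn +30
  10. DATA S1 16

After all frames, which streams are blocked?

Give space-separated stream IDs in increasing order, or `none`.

Op 1: conn=12 S1=22 S2=22 S3=12 S4=22 blocked=[]
Op 2: conn=0 S1=22 S2=22 S3=0 S4=22 blocked=[1, 2, 3, 4]
Op 3: conn=-17 S1=22 S2=22 S3=0 S4=5 blocked=[1, 2, 3, 4]
Op 4: conn=0 S1=22 S2=22 S3=0 S4=5 blocked=[1, 2, 3, 4]
Op 5: conn=0 S1=22 S2=22 S3=0 S4=10 blocked=[1, 2, 3, 4]
Op 6: conn=11 S1=22 S2=22 S3=0 S4=10 blocked=[3]
Op 7: conn=21 S1=22 S2=22 S3=0 S4=10 blocked=[3]
Op 8: conn=9 S1=10 S2=22 S3=0 S4=10 blocked=[3]
Op 9: conn=39 S1=10 S2=22 S3=0 S4=10 blocked=[3]
Op 10: conn=23 S1=-6 S2=22 S3=0 S4=10 blocked=[1, 3]

Answer: S1 S3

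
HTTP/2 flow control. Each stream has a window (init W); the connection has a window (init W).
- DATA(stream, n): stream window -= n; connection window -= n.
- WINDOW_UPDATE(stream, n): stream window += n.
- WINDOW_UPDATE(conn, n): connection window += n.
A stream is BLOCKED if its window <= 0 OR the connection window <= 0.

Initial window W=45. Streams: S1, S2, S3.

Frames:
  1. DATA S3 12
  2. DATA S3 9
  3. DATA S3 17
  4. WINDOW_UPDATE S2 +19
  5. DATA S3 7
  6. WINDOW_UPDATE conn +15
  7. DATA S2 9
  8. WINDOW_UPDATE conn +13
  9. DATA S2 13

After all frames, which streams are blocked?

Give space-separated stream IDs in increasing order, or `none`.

Answer: S3

Derivation:
Op 1: conn=33 S1=45 S2=45 S3=33 blocked=[]
Op 2: conn=24 S1=45 S2=45 S3=24 blocked=[]
Op 3: conn=7 S1=45 S2=45 S3=7 blocked=[]
Op 4: conn=7 S1=45 S2=64 S3=7 blocked=[]
Op 5: conn=0 S1=45 S2=64 S3=0 blocked=[1, 2, 3]
Op 6: conn=15 S1=45 S2=64 S3=0 blocked=[3]
Op 7: conn=6 S1=45 S2=55 S3=0 blocked=[3]
Op 8: conn=19 S1=45 S2=55 S3=0 blocked=[3]
Op 9: conn=6 S1=45 S2=42 S3=0 blocked=[3]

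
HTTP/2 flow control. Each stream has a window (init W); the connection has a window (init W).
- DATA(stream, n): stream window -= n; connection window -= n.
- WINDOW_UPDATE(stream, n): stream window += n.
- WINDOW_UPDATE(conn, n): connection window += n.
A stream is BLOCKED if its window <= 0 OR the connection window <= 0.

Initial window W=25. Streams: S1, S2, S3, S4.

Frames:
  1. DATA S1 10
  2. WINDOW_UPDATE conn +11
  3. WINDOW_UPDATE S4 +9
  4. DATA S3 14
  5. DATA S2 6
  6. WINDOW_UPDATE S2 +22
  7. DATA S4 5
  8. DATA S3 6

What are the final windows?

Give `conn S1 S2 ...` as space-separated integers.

Answer: -5 15 41 5 29

Derivation:
Op 1: conn=15 S1=15 S2=25 S3=25 S4=25 blocked=[]
Op 2: conn=26 S1=15 S2=25 S3=25 S4=25 blocked=[]
Op 3: conn=26 S1=15 S2=25 S3=25 S4=34 blocked=[]
Op 4: conn=12 S1=15 S2=25 S3=11 S4=34 blocked=[]
Op 5: conn=6 S1=15 S2=19 S3=11 S4=34 blocked=[]
Op 6: conn=6 S1=15 S2=41 S3=11 S4=34 blocked=[]
Op 7: conn=1 S1=15 S2=41 S3=11 S4=29 blocked=[]
Op 8: conn=-5 S1=15 S2=41 S3=5 S4=29 blocked=[1, 2, 3, 4]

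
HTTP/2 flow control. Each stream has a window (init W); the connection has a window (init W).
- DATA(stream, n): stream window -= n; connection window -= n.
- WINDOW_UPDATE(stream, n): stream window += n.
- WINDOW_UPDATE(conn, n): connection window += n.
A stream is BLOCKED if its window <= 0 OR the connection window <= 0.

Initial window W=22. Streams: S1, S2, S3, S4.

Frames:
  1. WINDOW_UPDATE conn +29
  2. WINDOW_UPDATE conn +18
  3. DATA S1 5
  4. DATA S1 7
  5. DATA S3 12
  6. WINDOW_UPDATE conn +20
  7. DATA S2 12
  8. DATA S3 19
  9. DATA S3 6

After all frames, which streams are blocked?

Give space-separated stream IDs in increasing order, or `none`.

Answer: S3

Derivation:
Op 1: conn=51 S1=22 S2=22 S3=22 S4=22 blocked=[]
Op 2: conn=69 S1=22 S2=22 S3=22 S4=22 blocked=[]
Op 3: conn=64 S1=17 S2=22 S3=22 S4=22 blocked=[]
Op 4: conn=57 S1=10 S2=22 S3=22 S4=22 blocked=[]
Op 5: conn=45 S1=10 S2=22 S3=10 S4=22 blocked=[]
Op 6: conn=65 S1=10 S2=22 S3=10 S4=22 blocked=[]
Op 7: conn=53 S1=10 S2=10 S3=10 S4=22 blocked=[]
Op 8: conn=34 S1=10 S2=10 S3=-9 S4=22 blocked=[3]
Op 9: conn=28 S1=10 S2=10 S3=-15 S4=22 blocked=[3]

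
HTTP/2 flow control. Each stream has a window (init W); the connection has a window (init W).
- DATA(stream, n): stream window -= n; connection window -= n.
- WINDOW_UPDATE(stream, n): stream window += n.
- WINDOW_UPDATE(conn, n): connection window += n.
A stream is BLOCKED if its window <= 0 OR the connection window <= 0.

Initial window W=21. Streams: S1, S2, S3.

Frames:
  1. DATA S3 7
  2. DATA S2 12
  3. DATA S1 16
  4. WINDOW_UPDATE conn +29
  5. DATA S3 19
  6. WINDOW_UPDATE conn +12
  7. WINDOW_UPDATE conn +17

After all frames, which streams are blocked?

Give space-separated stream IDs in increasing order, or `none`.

Op 1: conn=14 S1=21 S2=21 S3=14 blocked=[]
Op 2: conn=2 S1=21 S2=9 S3=14 blocked=[]
Op 3: conn=-14 S1=5 S2=9 S3=14 blocked=[1, 2, 3]
Op 4: conn=15 S1=5 S2=9 S3=14 blocked=[]
Op 5: conn=-4 S1=5 S2=9 S3=-5 blocked=[1, 2, 3]
Op 6: conn=8 S1=5 S2=9 S3=-5 blocked=[3]
Op 7: conn=25 S1=5 S2=9 S3=-5 blocked=[3]

Answer: S3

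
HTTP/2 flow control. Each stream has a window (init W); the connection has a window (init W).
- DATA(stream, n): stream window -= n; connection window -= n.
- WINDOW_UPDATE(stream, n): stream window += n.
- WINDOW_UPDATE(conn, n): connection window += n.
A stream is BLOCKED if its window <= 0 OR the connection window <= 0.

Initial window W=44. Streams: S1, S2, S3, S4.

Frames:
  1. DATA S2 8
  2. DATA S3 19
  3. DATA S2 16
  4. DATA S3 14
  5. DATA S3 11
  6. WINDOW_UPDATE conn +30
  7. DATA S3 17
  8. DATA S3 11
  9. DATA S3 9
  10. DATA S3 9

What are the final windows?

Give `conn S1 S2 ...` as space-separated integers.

Op 1: conn=36 S1=44 S2=36 S3=44 S4=44 blocked=[]
Op 2: conn=17 S1=44 S2=36 S3=25 S4=44 blocked=[]
Op 3: conn=1 S1=44 S2=20 S3=25 S4=44 blocked=[]
Op 4: conn=-13 S1=44 S2=20 S3=11 S4=44 blocked=[1, 2, 3, 4]
Op 5: conn=-24 S1=44 S2=20 S3=0 S4=44 blocked=[1, 2, 3, 4]
Op 6: conn=6 S1=44 S2=20 S3=0 S4=44 blocked=[3]
Op 7: conn=-11 S1=44 S2=20 S3=-17 S4=44 blocked=[1, 2, 3, 4]
Op 8: conn=-22 S1=44 S2=20 S3=-28 S4=44 blocked=[1, 2, 3, 4]
Op 9: conn=-31 S1=44 S2=20 S3=-37 S4=44 blocked=[1, 2, 3, 4]
Op 10: conn=-40 S1=44 S2=20 S3=-46 S4=44 blocked=[1, 2, 3, 4]

Answer: -40 44 20 -46 44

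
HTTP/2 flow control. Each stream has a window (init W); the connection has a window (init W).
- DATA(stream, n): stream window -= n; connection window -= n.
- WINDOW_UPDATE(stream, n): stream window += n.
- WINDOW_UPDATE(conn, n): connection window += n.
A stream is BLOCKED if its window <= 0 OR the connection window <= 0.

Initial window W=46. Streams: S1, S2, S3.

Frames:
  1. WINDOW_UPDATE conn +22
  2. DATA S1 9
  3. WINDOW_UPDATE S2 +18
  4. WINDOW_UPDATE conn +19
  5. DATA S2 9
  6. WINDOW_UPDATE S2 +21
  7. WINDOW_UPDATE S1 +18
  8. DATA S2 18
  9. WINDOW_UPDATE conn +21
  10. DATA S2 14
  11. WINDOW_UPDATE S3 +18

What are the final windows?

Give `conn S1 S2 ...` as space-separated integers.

Op 1: conn=68 S1=46 S2=46 S3=46 blocked=[]
Op 2: conn=59 S1=37 S2=46 S3=46 blocked=[]
Op 3: conn=59 S1=37 S2=64 S3=46 blocked=[]
Op 4: conn=78 S1=37 S2=64 S3=46 blocked=[]
Op 5: conn=69 S1=37 S2=55 S3=46 blocked=[]
Op 6: conn=69 S1=37 S2=76 S3=46 blocked=[]
Op 7: conn=69 S1=55 S2=76 S3=46 blocked=[]
Op 8: conn=51 S1=55 S2=58 S3=46 blocked=[]
Op 9: conn=72 S1=55 S2=58 S3=46 blocked=[]
Op 10: conn=58 S1=55 S2=44 S3=46 blocked=[]
Op 11: conn=58 S1=55 S2=44 S3=64 blocked=[]

Answer: 58 55 44 64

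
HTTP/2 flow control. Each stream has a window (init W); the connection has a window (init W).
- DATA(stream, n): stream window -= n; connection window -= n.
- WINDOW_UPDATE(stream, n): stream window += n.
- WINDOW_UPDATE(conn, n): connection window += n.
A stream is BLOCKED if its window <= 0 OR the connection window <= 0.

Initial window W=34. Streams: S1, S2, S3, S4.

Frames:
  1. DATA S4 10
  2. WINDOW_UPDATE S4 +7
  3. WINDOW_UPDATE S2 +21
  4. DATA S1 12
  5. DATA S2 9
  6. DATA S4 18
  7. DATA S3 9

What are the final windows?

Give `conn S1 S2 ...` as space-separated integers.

Op 1: conn=24 S1=34 S2=34 S3=34 S4=24 blocked=[]
Op 2: conn=24 S1=34 S2=34 S3=34 S4=31 blocked=[]
Op 3: conn=24 S1=34 S2=55 S3=34 S4=31 blocked=[]
Op 4: conn=12 S1=22 S2=55 S3=34 S4=31 blocked=[]
Op 5: conn=3 S1=22 S2=46 S3=34 S4=31 blocked=[]
Op 6: conn=-15 S1=22 S2=46 S3=34 S4=13 blocked=[1, 2, 3, 4]
Op 7: conn=-24 S1=22 S2=46 S3=25 S4=13 blocked=[1, 2, 3, 4]

Answer: -24 22 46 25 13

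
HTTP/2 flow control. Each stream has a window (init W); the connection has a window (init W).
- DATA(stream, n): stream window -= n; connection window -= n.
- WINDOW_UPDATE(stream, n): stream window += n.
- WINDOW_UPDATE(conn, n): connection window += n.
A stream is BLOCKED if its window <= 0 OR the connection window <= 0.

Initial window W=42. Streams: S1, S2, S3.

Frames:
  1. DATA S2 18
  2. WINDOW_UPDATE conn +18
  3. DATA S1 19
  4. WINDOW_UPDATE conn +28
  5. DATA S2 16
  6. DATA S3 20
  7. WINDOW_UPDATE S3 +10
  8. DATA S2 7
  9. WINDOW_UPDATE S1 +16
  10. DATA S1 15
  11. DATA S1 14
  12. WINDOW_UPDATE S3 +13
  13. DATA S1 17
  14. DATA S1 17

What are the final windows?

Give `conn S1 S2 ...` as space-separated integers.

Answer: -55 -24 1 45

Derivation:
Op 1: conn=24 S1=42 S2=24 S3=42 blocked=[]
Op 2: conn=42 S1=42 S2=24 S3=42 blocked=[]
Op 3: conn=23 S1=23 S2=24 S3=42 blocked=[]
Op 4: conn=51 S1=23 S2=24 S3=42 blocked=[]
Op 5: conn=35 S1=23 S2=8 S3=42 blocked=[]
Op 6: conn=15 S1=23 S2=8 S3=22 blocked=[]
Op 7: conn=15 S1=23 S2=8 S3=32 blocked=[]
Op 8: conn=8 S1=23 S2=1 S3=32 blocked=[]
Op 9: conn=8 S1=39 S2=1 S3=32 blocked=[]
Op 10: conn=-7 S1=24 S2=1 S3=32 blocked=[1, 2, 3]
Op 11: conn=-21 S1=10 S2=1 S3=32 blocked=[1, 2, 3]
Op 12: conn=-21 S1=10 S2=1 S3=45 blocked=[1, 2, 3]
Op 13: conn=-38 S1=-7 S2=1 S3=45 blocked=[1, 2, 3]
Op 14: conn=-55 S1=-24 S2=1 S3=45 blocked=[1, 2, 3]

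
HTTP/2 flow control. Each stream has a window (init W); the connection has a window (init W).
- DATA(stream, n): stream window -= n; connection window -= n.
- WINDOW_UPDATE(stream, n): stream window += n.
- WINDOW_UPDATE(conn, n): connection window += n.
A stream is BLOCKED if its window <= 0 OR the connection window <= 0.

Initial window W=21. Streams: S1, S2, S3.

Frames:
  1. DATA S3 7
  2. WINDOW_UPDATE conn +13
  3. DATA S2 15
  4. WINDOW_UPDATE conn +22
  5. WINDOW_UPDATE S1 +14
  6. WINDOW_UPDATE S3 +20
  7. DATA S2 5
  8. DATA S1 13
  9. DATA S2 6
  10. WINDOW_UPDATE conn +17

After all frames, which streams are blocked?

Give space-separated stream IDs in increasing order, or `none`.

Op 1: conn=14 S1=21 S2=21 S3=14 blocked=[]
Op 2: conn=27 S1=21 S2=21 S3=14 blocked=[]
Op 3: conn=12 S1=21 S2=6 S3=14 blocked=[]
Op 4: conn=34 S1=21 S2=6 S3=14 blocked=[]
Op 5: conn=34 S1=35 S2=6 S3=14 blocked=[]
Op 6: conn=34 S1=35 S2=6 S3=34 blocked=[]
Op 7: conn=29 S1=35 S2=1 S3=34 blocked=[]
Op 8: conn=16 S1=22 S2=1 S3=34 blocked=[]
Op 9: conn=10 S1=22 S2=-5 S3=34 blocked=[2]
Op 10: conn=27 S1=22 S2=-5 S3=34 blocked=[2]

Answer: S2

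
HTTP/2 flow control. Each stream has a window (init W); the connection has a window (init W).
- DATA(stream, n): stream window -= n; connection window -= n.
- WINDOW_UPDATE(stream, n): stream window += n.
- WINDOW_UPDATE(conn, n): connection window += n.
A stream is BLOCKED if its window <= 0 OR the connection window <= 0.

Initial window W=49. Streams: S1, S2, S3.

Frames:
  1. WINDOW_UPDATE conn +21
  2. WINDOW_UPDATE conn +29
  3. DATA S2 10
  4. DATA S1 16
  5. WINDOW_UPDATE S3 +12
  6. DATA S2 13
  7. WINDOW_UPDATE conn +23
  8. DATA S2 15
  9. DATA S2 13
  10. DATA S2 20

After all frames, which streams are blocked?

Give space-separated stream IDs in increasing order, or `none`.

Answer: S2

Derivation:
Op 1: conn=70 S1=49 S2=49 S3=49 blocked=[]
Op 2: conn=99 S1=49 S2=49 S3=49 blocked=[]
Op 3: conn=89 S1=49 S2=39 S3=49 blocked=[]
Op 4: conn=73 S1=33 S2=39 S3=49 blocked=[]
Op 5: conn=73 S1=33 S2=39 S3=61 blocked=[]
Op 6: conn=60 S1=33 S2=26 S3=61 blocked=[]
Op 7: conn=83 S1=33 S2=26 S3=61 blocked=[]
Op 8: conn=68 S1=33 S2=11 S3=61 blocked=[]
Op 9: conn=55 S1=33 S2=-2 S3=61 blocked=[2]
Op 10: conn=35 S1=33 S2=-22 S3=61 blocked=[2]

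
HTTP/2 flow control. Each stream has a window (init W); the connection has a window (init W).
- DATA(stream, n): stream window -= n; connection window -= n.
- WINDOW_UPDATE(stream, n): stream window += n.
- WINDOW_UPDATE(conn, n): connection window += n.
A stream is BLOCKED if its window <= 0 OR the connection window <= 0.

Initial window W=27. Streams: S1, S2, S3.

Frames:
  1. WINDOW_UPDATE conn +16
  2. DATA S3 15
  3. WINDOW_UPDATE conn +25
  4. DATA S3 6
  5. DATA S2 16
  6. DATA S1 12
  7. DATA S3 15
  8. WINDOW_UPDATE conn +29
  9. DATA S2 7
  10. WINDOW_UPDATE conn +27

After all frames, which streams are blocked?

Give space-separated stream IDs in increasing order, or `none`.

Answer: S3

Derivation:
Op 1: conn=43 S1=27 S2=27 S3=27 blocked=[]
Op 2: conn=28 S1=27 S2=27 S3=12 blocked=[]
Op 3: conn=53 S1=27 S2=27 S3=12 blocked=[]
Op 4: conn=47 S1=27 S2=27 S3=6 blocked=[]
Op 5: conn=31 S1=27 S2=11 S3=6 blocked=[]
Op 6: conn=19 S1=15 S2=11 S3=6 blocked=[]
Op 7: conn=4 S1=15 S2=11 S3=-9 blocked=[3]
Op 8: conn=33 S1=15 S2=11 S3=-9 blocked=[3]
Op 9: conn=26 S1=15 S2=4 S3=-9 blocked=[3]
Op 10: conn=53 S1=15 S2=4 S3=-9 blocked=[3]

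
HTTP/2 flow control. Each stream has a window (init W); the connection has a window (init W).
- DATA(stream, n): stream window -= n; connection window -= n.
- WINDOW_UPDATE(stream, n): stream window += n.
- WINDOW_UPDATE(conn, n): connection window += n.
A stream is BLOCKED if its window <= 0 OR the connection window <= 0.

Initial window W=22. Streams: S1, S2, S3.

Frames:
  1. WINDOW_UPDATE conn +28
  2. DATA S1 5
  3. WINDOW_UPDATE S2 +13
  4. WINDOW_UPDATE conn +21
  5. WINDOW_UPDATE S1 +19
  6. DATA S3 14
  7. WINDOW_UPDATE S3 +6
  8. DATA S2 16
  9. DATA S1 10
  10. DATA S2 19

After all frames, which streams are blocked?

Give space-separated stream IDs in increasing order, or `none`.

Answer: S2

Derivation:
Op 1: conn=50 S1=22 S2=22 S3=22 blocked=[]
Op 2: conn=45 S1=17 S2=22 S3=22 blocked=[]
Op 3: conn=45 S1=17 S2=35 S3=22 blocked=[]
Op 4: conn=66 S1=17 S2=35 S3=22 blocked=[]
Op 5: conn=66 S1=36 S2=35 S3=22 blocked=[]
Op 6: conn=52 S1=36 S2=35 S3=8 blocked=[]
Op 7: conn=52 S1=36 S2=35 S3=14 blocked=[]
Op 8: conn=36 S1=36 S2=19 S3=14 blocked=[]
Op 9: conn=26 S1=26 S2=19 S3=14 blocked=[]
Op 10: conn=7 S1=26 S2=0 S3=14 blocked=[2]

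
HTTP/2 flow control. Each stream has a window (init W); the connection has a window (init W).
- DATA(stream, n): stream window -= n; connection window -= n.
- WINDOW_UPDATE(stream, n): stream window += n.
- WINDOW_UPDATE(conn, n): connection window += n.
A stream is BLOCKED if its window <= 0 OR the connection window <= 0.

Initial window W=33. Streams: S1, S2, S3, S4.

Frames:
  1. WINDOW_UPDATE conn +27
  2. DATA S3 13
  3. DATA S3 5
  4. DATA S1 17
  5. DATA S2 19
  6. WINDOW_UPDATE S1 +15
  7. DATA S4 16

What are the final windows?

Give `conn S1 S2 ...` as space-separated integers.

Op 1: conn=60 S1=33 S2=33 S3=33 S4=33 blocked=[]
Op 2: conn=47 S1=33 S2=33 S3=20 S4=33 blocked=[]
Op 3: conn=42 S1=33 S2=33 S3=15 S4=33 blocked=[]
Op 4: conn=25 S1=16 S2=33 S3=15 S4=33 blocked=[]
Op 5: conn=6 S1=16 S2=14 S3=15 S4=33 blocked=[]
Op 6: conn=6 S1=31 S2=14 S3=15 S4=33 blocked=[]
Op 7: conn=-10 S1=31 S2=14 S3=15 S4=17 blocked=[1, 2, 3, 4]

Answer: -10 31 14 15 17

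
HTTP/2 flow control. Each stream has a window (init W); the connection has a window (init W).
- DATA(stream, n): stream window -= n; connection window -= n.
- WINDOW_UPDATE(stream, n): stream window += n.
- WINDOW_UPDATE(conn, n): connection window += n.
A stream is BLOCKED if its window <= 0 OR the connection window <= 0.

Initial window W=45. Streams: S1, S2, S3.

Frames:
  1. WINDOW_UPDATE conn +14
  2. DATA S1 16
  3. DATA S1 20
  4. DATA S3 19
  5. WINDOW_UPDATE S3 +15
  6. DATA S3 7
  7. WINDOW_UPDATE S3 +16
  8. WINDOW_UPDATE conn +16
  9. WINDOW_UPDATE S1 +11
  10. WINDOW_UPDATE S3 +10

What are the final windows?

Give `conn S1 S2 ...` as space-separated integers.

Op 1: conn=59 S1=45 S2=45 S3=45 blocked=[]
Op 2: conn=43 S1=29 S2=45 S3=45 blocked=[]
Op 3: conn=23 S1=9 S2=45 S3=45 blocked=[]
Op 4: conn=4 S1=9 S2=45 S3=26 blocked=[]
Op 5: conn=4 S1=9 S2=45 S3=41 blocked=[]
Op 6: conn=-3 S1=9 S2=45 S3=34 blocked=[1, 2, 3]
Op 7: conn=-3 S1=9 S2=45 S3=50 blocked=[1, 2, 3]
Op 8: conn=13 S1=9 S2=45 S3=50 blocked=[]
Op 9: conn=13 S1=20 S2=45 S3=50 blocked=[]
Op 10: conn=13 S1=20 S2=45 S3=60 blocked=[]

Answer: 13 20 45 60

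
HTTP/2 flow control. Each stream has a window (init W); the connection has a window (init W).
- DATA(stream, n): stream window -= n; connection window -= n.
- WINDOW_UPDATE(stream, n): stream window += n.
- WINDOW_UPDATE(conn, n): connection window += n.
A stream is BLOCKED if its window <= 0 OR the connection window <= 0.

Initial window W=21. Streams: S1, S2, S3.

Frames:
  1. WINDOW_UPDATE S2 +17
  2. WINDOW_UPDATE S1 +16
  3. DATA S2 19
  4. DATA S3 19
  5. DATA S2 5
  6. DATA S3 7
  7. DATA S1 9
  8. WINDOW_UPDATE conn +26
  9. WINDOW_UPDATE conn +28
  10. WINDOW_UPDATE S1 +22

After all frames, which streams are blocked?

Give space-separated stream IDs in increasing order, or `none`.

Answer: S3

Derivation:
Op 1: conn=21 S1=21 S2=38 S3=21 blocked=[]
Op 2: conn=21 S1=37 S2=38 S3=21 blocked=[]
Op 3: conn=2 S1=37 S2=19 S3=21 blocked=[]
Op 4: conn=-17 S1=37 S2=19 S3=2 blocked=[1, 2, 3]
Op 5: conn=-22 S1=37 S2=14 S3=2 blocked=[1, 2, 3]
Op 6: conn=-29 S1=37 S2=14 S3=-5 blocked=[1, 2, 3]
Op 7: conn=-38 S1=28 S2=14 S3=-5 blocked=[1, 2, 3]
Op 8: conn=-12 S1=28 S2=14 S3=-5 blocked=[1, 2, 3]
Op 9: conn=16 S1=28 S2=14 S3=-5 blocked=[3]
Op 10: conn=16 S1=50 S2=14 S3=-5 blocked=[3]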